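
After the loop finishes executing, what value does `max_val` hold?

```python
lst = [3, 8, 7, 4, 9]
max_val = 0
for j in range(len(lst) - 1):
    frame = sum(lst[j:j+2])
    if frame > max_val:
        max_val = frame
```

Let's trace through this code step by step.

Initialize: lst = [3, 8, 7, 4, 9]
Initialize: max_val = 0
Entering loop: for j in range(len(lst) - 1):
After iteration 1: j = 0, max_val = 11, frame = 11
After iteration 2: j = 1, max_val = 15, frame = 15
After iteration 3: j = 2, max_val = 15, frame = 11
After iteration 4: j = 3, max_val = 15, frame = 13
Loop ends.

Final answer: 15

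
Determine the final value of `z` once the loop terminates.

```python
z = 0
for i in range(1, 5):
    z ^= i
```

Let's trace through this code step by step.

Initialize: z = 0
Entering loop: for i in range(1, 5):
After iteration 1: i = 1, z = 1
After iteration 2: i = 2, z = 3
After iteration 3: i = 3, z = 0
After iteration 4: i = 4, z = 4
Loop ends.

Final answer: 4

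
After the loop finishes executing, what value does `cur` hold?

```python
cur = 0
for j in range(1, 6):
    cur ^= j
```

Let's trace through this code step by step.

Initialize: cur = 0
Entering loop: for j in range(1, 6):
After iteration 1: j = 1, cur = 1
After iteration 2: j = 2, cur = 3
After iteration 3: j = 3, cur = 0
After iteration 4: j = 4, cur = 4
After iteration 5: j = 5, cur = 1
Loop ends.

Final answer: 1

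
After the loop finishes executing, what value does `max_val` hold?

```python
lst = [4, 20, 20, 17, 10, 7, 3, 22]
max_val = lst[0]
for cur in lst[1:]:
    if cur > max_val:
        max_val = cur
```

Let's trace through this code step by step.

Initialize: lst = [4, 20, 20, 17, 10, 7, 3, 22]
Initialize: max_val = 4
Entering loop: for cur in lst[1:]:
After iteration 1: cur = 20, max_val = 20
After iteration 2: cur = 20, max_val = 20
After iteration 3: cur = 17, max_val = 20
After iteration 4: cur = 10, max_val = 20
After iteration 5: cur = 7, max_val = 20
After iteration 6: cur = 3, max_val = 20
After iteration 7: cur = 22, max_val = 22
Loop ends.

Final answer: 22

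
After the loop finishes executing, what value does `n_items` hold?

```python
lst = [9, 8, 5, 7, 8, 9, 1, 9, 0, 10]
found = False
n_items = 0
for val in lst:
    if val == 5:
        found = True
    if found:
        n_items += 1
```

Let's trace through this code step by step.

Initialize: lst = [9, 8, 5, 7, 8, 9, 1, 9, 0, 10]
Initialize: found = False
Initialize: n_items = 0
Entering loop: for val in lst:
After iteration 1: val = 9, found = False, n_items = 0
After iteration 2: val = 8, found = False, n_items = 0
After iteration 3: val = 5, found = True, n_items = 1
After iteration 4: val = 7, found = True, n_items = 2
After iteration 5: val = 8, found = True, n_items = 3
After iteration 6: val = 9, found = True, n_items = 4
After iteration 7: val = 1, found = True, n_items = 5
After iteration 8: val = 9, found = True, n_items = 6
After iteration 9: val = 0, found = True, n_items = 7
After iteration 10: val = 10, found = True, n_items = 8
Loop ends.

Final answer: 8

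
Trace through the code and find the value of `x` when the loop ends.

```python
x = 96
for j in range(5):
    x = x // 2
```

Let's trace through this code step by step.

Initialize: x = 96
Entering loop: for j in range(5):
After iteration 1: j = 0, x = 48
After iteration 2: j = 1, x = 24
After iteration 3: j = 2, x = 12
After iteration 4: j = 3, x = 6
After iteration 5: j = 4, x = 3
Loop ends.

Final answer: 3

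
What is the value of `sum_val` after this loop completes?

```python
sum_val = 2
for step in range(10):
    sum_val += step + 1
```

Let's trace through this code step by step.

Initialize: sum_val = 2
Entering loop: for step in range(10):
After iteration 1: step = 0, sum_val = 3
After iteration 2: step = 1, sum_val = 5
After iteration 3: step = 2, sum_val = 8
After iteration 4: step = 3, sum_val = 12
After iteration 5: step = 4, sum_val = 17
After iteration 6: step = 5, sum_val = 23
After iteration 7: step = 6, sum_val = 30
After iteration 8: step = 7, sum_val = 38
After iteration 9: step = 8, sum_val = 47
After iteration 10: step = 9, sum_val = 57
Loop ends.

Final answer: 57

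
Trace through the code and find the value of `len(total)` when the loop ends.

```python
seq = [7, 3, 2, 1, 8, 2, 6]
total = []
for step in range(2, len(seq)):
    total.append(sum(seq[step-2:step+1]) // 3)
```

Let's trace through this code step by step.

Initialize: seq = [7, 3, 2, 1, 8, 2, 6]
Initialize: total = []
Entering loop: for step in range(2, len(seq)):
After iteration 1: step = 2, total = [4]
After iteration 2: step = 3, total = [4, 2]
After iteration 3: step = 4, total = [4, 2, 3]
After iteration 4: step = 5, total = [4, 2, 3, 3]
After iteration 5: step = 6, total = [4, 2, 3, 3, 5]
Loop ends.
len(total) = 5

Final answer: 5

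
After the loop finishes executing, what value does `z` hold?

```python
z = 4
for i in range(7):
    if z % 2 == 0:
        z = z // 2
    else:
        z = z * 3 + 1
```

Let's trace through this code step by step.

Initialize: z = 4
Entering loop: for i in range(7):
After iteration 1: i = 0, z = 2
After iteration 2: i = 1, z = 1
After iteration 3: i = 2, z = 4
After iteration 4: i = 3, z = 2
After iteration 5: i = 4, z = 1
After iteration 6: i = 5, z = 4
After iteration 7: i = 6, z = 2
Loop ends.

Final answer: 2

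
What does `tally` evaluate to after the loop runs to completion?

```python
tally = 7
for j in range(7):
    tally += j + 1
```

Let's trace through this code step by step.

Initialize: tally = 7
Entering loop: for j in range(7):
After iteration 1: j = 0, tally = 8
After iteration 2: j = 1, tally = 10
After iteration 3: j = 2, tally = 13
After iteration 4: j = 3, tally = 17
After iteration 5: j = 4, tally = 22
After iteration 6: j = 5, tally = 28
After iteration 7: j = 6, tally = 35
Loop ends.

Final answer: 35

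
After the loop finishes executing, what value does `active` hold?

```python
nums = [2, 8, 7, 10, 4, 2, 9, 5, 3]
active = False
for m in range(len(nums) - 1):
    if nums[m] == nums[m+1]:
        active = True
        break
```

Let's trace through this code step by step.

Initialize: nums = [2, 8, 7, 10, 4, 2, 9, 5, 3]
Initialize: active = False
Entering loop: for m in range(len(nums) - 1):
After iteration 1: m = 0, active = False
After iteration 2: m = 1, active = False
After iteration 3: m = 2, active = False
After iteration 4: m = 3, active = False
After iteration 5: m = 4, active = False
After iteration 6: m = 5, active = False
After iteration 7: m = 6, active = False
After iteration 8: m = 7, active = False
Loop ends.

Final answer: False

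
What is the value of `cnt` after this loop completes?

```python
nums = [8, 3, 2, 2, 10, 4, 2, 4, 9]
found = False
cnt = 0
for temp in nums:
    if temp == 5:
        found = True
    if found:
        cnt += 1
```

Let's trace through this code step by step.

Initialize: nums = [8, 3, 2, 2, 10, 4, 2, 4, 9]
Initialize: found = False
Initialize: cnt = 0
Entering loop: for temp in nums:
After iteration 1: temp = 8, cnt = 0
After iteration 2: temp = 3, cnt = 0
After iteration 3: temp = 2, cnt = 0
After iteration 4: temp = 2, cnt = 0
After iteration 5: temp = 10, cnt = 0
After iteration 6: temp = 4, cnt = 0
After iteration 7: temp = 2, cnt = 0
After iteration 8: temp = 4, cnt = 0
After iteration 9: temp = 9, cnt = 0
Loop ends.

Final answer: 0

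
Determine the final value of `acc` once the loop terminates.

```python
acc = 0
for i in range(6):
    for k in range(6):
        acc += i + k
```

Let's trace through this code step by step.

Initialize: acc = 0
Entering loop: for i in range(6):
After iteration 1: i = 0, acc = 15
After iteration 2: i = 1, acc = 36
After iteration 3: i = 2, acc = 63
After iteration 4: i = 3, acc = 96
After iteration 5: i = 4, acc = 135
After iteration 6: i = 5, acc = 180
Loop ends.

Final answer: 180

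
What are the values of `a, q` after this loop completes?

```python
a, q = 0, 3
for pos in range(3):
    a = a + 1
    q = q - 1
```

Let's trace through this code step by step.

Initialize: a = 0
Initialize: q = 3
Entering loop: for pos in range(3):
After iteration 1: pos = 0, a = 1, q = 2
After iteration 2: pos = 1, a = 2, q = 1
After iteration 3: pos = 2, a = 3, q = 0
Loop ends.

Final answer: 3, 0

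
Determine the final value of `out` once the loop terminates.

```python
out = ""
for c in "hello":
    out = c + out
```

Let's trace through this code step by step.

Initialize: out = ''
Entering loop: for c in "hello":
After iteration 1: c = 'h', out = 'h'
After iteration 2: c = 'e', out = 'eh'
After iteration 3: c = 'l', out = 'leh'
After iteration 4: c = 'l', out = 'lleh'
After iteration 5: c = 'o', out = 'olleh'
Loop ends.

Final answer: 'olleh'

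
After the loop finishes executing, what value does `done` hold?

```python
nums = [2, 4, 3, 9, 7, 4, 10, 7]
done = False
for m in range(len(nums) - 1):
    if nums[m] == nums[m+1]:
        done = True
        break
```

Let's trace through this code step by step.

Initialize: nums = [2, 4, 3, 9, 7, 4, 10, 7]
Initialize: done = False
Entering loop: for m in range(len(nums) - 1):
After iteration 1: m = 0, done = False
After iteration 2: m = 1, done = False
After iteration 3: m = 2, done = False
After iteration 4: m = 3, done = False
After iteration 5: m = 4, done = False
After iteration 6: m = 5, done = False
After iteration 7: m = 6, done = False
Loop ends.

Final answer: False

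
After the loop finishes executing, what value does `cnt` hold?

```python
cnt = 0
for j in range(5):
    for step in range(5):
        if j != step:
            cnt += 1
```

Let's trace through this code step by step.

Initialize: cnt = 0
Entering loop: for j in range(5):
After iteration 1: j = 0, cnt = 4
After iteration 2: j = 1, cnt = 8
After iteration 3: j = 2, cnt = 12
After iteration 4: j = 3, cnt = 16
After iteration 5: j = 4, cnt = 20
Loop ends.

Final answer: 20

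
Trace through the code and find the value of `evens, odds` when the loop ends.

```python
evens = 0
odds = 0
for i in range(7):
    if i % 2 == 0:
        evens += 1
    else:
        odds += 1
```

Let's trace through this code step by step.

Initialize: evens = 0
Initialize: odds = 0
Entering loop: for i in range(7):
After iteration 1: i = 0, evens = 1, odds = 0
After iteration 2: i = 1, evens = 1, odds = 1
After iteration 3: i = 2, evens = 2, odds = 1
After iteration 4: i = 3, evens = 2, odds = 2
After iteration 5: i = 4, evens = 3, odds = 2
After iteration 6: i = 5, evens = 3, odds = 3
After iteration 7: i = 6, evens = 4, odds = 3
Loop ends.

Final answer: 4, 3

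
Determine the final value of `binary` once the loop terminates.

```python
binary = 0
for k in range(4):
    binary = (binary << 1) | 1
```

Let's trace through this code step by step.

Initialize: binary = 0
Entering loop: for k in range(4):
After iteration 1: k = 0, binary = 1
After iteration 2: k = 1, binary = 3
After iteration 3: k = 2, binary = 7
After iteration 4: k = 3, binary = 15
Loop ends.

Final answer: 15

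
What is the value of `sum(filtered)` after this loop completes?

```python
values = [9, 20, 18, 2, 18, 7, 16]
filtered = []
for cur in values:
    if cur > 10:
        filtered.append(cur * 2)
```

Let's trace through this code step by step.

Initialize: values = [9, 20, 18, 2, 18, 7, 16]
Initialize: filtered = []
Entering loop: for cur in values:
After iteration 1: cur = 9, filtered = []
After iteration 2: cur = 20, filtered = [40]
After iteration 3: cur = 18, filtered = [40, 36]
After iteration 4: cur = 2, filtered = [40, 36]
After iteration 5: cur = 18, filtered = [40, 36, 36]
After iteration 6: cur = 7, filtered = [40, 36, 36]
After iteration 7: cur = 16, filtered = [40, 36, 36, 32]
Loop ends.
sum(filtered) = 144

Final answer: 144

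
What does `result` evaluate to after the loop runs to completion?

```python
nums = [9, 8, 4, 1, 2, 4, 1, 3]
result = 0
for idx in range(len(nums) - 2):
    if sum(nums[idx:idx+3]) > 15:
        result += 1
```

Let's trace through this code step by step.

Initialize: nums = [9, 8, 4, 1, 2, 4, 1, 3]
Initialize: result = 0
Entering loop: for idx in range(len(nums) - 2):
After iteration 1: idx = 0, result = 1
After iteration 2: idx = 1, result = 1
After iteration 3: idx = 2, result = 1
After iteration 4: idx = 3, result = 1
After iteration 5: idx = 4, result = 1
After iteration 6: idx = 5, result = 1
Loop ends.

Final answer: 1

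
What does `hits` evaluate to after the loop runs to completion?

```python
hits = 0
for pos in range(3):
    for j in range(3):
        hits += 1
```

Let's trace through this code step by step.

Initialize: hits = 0
Entering loop: for pos in range(3):
After iteration 1: pos = 0, hits = 3
After iteration 2: pos = 1, hits = 6
After iteration 3: pos = 2, hits = 9
Loop ends.

Final answer: 9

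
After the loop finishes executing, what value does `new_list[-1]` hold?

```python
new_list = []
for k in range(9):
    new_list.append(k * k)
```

Let's trace through this code step by step.

Initialize: new_list = []
Entering loop: for k in range(9):
After iteration 1: k = 0, new_list = [0]
After iteration 2: k = 1, new_list = [0, 1]
After iteration 3: k = 2, new_list = [0, 1, 4]
After iteration 4: k = 3, new_list = [0, 1, 4, 9]
After iteration 5: k = 4, new_list = [0, 1, 4, 9, 16]
After iteration 6: k = 5, new_list = [0, 1, 4, 9, 16, 25]
After iteration 7: k = 6, new_list = [0, 1, 4, 9, 16, 25, 36]
After iteration 8: k = 7, new_list = [0, 1, 4, 9, 16, 25, 36, 49]
After iteration 9: k = 8, new_list = [0, 1, 4, 9, 16, 25, 36, 49, 64]
Loop ends.
new_list[-1] = 64

Final answer: 64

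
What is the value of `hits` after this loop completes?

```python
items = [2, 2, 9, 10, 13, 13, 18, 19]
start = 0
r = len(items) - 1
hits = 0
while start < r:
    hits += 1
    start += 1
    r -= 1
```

Let's trace through this code step by step.

Initialize: items = [2, 2, 9, 10, 13, 13, 18, 19]
Initialize: start = 0
Initialize: r = 7
Initialize: hits = 0
Entering loop: while start < r:
After iteration 1: start = 1, r = 6, hits = 1
After iteration 2: start = 2, r = 5, hits = 2
After iteration 3: start = 3, r = 4, hits = 3
After iteration 4: start = 4, r = 3, hits = 4
Loop ends.

Final answer: 4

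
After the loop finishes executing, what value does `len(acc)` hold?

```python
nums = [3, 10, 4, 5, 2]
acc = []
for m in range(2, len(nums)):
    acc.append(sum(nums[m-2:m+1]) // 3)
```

Let's trace through this code step by step.

Initialize: nums = [3, 10, 4, 5, 2]
Initialize: acc = []
Entering loop: for m in range(2, len(nums)):
After iteration 1: m = 2, acc = [5]
After iteration 2: m = 3, acc = [5, 6]
After iteration 3: m = 4, acc = [5, 6, 3]
Loop ends.
len(acc) = 3

Final answer: 3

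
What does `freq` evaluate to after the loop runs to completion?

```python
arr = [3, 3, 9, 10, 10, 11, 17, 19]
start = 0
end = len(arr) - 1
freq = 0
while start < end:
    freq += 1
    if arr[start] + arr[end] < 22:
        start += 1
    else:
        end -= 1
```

Let's trace through this code step by step.

Initialize: arr = [3, 3, 9, 10, 10, 11, 17, 19]
Initialize: start = 0
Initialize: end = 7
Initialize: freq = 0
Entering loop: while start < end:
After iteration 1: start = 0, end = 6, freq = 1
After iteration 2: start = 1, end = 6, freq = 2
After iteration 3: start = 2, end = 6, freq = 3
After iteration 4: start = 2, end = 5, freq = 4
After iteration 5: start = 3, end = 5, freq = 5
After iteration 6: start = 4, end = 5, freq = 6
After iteration 7: start = 5, end = 5, freq = 7
Loop ends.

Final answer: 7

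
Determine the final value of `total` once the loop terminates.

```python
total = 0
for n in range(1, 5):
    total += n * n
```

Let's trace through this code step by step.

Initialize: total = 0
Entering loop: for n in range(1, 5):
After iteration 1: n = 1, total = 1
After iteration 2: n = 2, total = 5
After iteration 3: n = 3, total = 14
After iteration 4: n = 4, total = 30
Loop ends.

Final answer: 30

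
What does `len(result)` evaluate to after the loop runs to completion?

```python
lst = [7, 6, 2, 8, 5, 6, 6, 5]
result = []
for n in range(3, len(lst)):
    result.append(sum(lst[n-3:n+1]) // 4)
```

Let's trace through this code step by step.

Initialize: lst = [7, 6, 2, 8, 5, 6, 6, 5]
Initialize: result = []
Entering loop: for n in range(3, len(lst)):
After iteration 1: n = 3, result = [5]
After iteration 2: n = 4, result = [5, 5]
After iteration 3: n = 5, result = [5, 5, 5]
After iteration 4: n = 6, result = [5, 5, 5, 6]
After iteration 5: n = 7, result = [5, 5, 5, 6, 5]
Loop ends.
len(result) = 5

Final answer: 5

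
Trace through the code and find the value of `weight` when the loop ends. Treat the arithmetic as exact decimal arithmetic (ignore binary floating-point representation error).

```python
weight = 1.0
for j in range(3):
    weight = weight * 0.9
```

Let's trace through this code step by step.

Initialize: weight = 1.0
Entering loop: for j in range(3):
After iteration 1: j = 0, weight = 0.9
After iteration 2: j = 1, weight = 0.81
After iteration 3: j = 2, weight = 0.729
Loop ends.

Final answer: 0.729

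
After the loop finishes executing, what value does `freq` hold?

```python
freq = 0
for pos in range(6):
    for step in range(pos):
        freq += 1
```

Let's trace through this code step by step.

Initialize: freq = 0
Entering loop: for pos in range(6):
After iteration 1: pos = 0, freq = 0
After iteration 2: pos = 1, freq = 1, step = 0
After iteration 3: pos = 2, freq = 3, step = 1
After iteration 4: pos = 3, freq = 6, step = 2
After iteration 5: pos = 4, freq = 10, step = 3
After iteration 6: pos = 5, freq = 15, step = 4
Loop ends.

Final answer: 15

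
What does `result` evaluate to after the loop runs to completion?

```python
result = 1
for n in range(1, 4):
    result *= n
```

Let's trace through this code step by step.

Initialize: result = 1
Entering loop: for n in range(1, 4):
After iteration 1: n = 1, result = 1
After iteration 2: n = 2, result = 2
After iteration 3: n = 3, result = 6
Loop ends.

Final answer: 6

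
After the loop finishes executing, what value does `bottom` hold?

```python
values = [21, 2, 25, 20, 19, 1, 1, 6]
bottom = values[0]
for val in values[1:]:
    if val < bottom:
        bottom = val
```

Let's trace through this code step by step.

Initialize: values = [21, 2, 25, 20, 19, 1, 1, 6]
Initialize: bottom = 21
Entering loop: for val in values[1:]:
After iteration 1: val = 2, bottom = 2
After iteration 2: val = 25, bottom = 2
After iteration 3: val = 20, bottom = 2
After iteration 4: val = 19, bottom = 2
After iteration 5: val = 1, bottom = 1
After iteration 6: val = 1, bottom = 1
After iteration 7: val = 6, bottom = 1
Loop ends.

Final answer: 1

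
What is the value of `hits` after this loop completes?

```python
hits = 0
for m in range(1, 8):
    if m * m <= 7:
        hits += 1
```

Let's trace through this code step by step.

Initialize: hits = 0
Entering loop: for m in range(1, 8):
After iteration 1: m = 1, hits = 1
After iteration 2: m = 2, hits = 2
After iteration 3: m = 3, hits = 2
After iteration 4: m = 4, hits = 2
After iteration 5: m = 5, hits = 2
After iteration 6: m = 6, hits = 2
After iteration 7: m = 7, hits = 2
Loop ends.

Final answer: 2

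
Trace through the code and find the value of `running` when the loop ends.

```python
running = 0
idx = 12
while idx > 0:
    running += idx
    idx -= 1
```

Let's trace through this code step by step.

Initialize: running = 0
Initialize: idx = 12
Entering loop: while idx > 0:
After iteration 1: running = 12, idx = 11
After iteration 2: running = 23, idx = 10
After iteration 3: running = 33, idx = 9
After iteration 4: running = 42, idx = 8
After iteration 5: running = 50, idx = 7
After iteration 6: running = 57, idx = 6
After iteration 7: running = 63, idx = 5
After iteration 8: running = 68, idx = 4
After iteration 9: running = 72, idx = 3
After iteration 10: running = 75, idx = 2
After iteration 11: running = 77, idx = 1
After iteration 12: running = 78, idx = 0
Loop ends.

Final answer: 78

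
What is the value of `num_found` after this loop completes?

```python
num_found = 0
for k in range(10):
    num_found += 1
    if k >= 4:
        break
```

Let's trace through this code step by step.

Initialize: num_found = 0
Entering loop: for k in range(10):
After iteration 1: k = 0, num_found = 1
After iteration 2: k = 1, num_found = 2
After iteration 3: k = 2, num_found = 3
After iteration 4: k = 3, num_found = 4
After iteration 5: k = 4, num_found = 5
Loop ends.

Final answer: 5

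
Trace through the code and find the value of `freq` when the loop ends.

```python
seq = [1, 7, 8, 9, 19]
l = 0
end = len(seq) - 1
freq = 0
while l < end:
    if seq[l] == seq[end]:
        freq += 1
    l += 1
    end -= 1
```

Let's trace through this code step by step.

Initialize: seq = [1, 7, 8, 9, 19]
Initialize: l = 0
Initialize: end = 4
Initialize: freq = 0
Entering loop: while l < end:
After iteration 1: l = 1, end = 3, freq = 0
After iteration 2: l = 2, end = 2, freq = 0
Loop ends.

Final answer: 0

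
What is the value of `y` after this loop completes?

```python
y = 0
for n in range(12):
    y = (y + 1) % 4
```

Let's trace through this code step by step.

Initialize: y = 0
Entering loop: for n in range(12):
After iteration 1: n = 0, y = 1
After iteration 2: n = 1, y = 2
After iteration 3: n = 2, y = 3
After iteration 4: n = 3, y = 0
After iteration 5: n = 4, y = 1
After iteration 6: n = 5, y = 2
After iteration 7: n = 6, y = 3
After iteration 8: n = 7, y = 0
After iteration 9: n = 8, y = 1
After iteration 10: n = 9, y = 2
After iteration 11: n = 10, y = 3
After iteration 12: n = 11, y = 0
Loop ends.

Final answer: 0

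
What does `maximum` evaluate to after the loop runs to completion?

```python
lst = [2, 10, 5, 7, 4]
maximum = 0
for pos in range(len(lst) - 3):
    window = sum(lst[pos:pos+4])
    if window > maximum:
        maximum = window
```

Let's trace through this code step by step.

Initialize: lst = [2, 10, 5, 7, 4]
Initialize: maximum = 0
Entering loop: for pos in range(len(lst) - 3):
After iteration 1: pos = 0, maximum = 24, window = 24
After iteration 2: pos = 1, maximum = 26, window = 26
Loop ends.

Final answer: 26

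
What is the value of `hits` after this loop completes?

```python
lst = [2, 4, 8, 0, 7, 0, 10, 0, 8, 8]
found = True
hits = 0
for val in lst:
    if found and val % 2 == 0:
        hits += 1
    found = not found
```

Let's trace through this code step by step.

Initialize: lst = [2, 4, 8, 0, 7, 0, 10, 0, 8, 8]
Initialize: found = True
Initialize: hits = 0
Entering loop: for val in lst:
After iteration 1: val = 2, found = False, hits = 1
After iteration 2: val = 4, found = True, hits = 1
After iteration 3: val = 8, found = False, hits = 2
After iteration 4: val = 0, found = True, hits = 2
After iteration 5: val = 7, found = False, hits = 2
After iteration 6: val = 0, found = True, hits = 2
After iteration 7: val = 10, found = False, hits = 3
After iteration 8: val = 0, found = True, hits = 3
After iteration 9: val = 8, found = False, hits = 4
After iteration 10: val = 8, found = True, hits = 4
Loop ends.

Final answer: 4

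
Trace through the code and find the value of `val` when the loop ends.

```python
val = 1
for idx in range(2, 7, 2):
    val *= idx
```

Let's trace through this code step by step.

Initialize: val = 1
Entering loop: for idx in range(2, 7, 2):
After iteration 1: idx = 2, val = 2
After iteration 2: idx = 4, val = 8
After iteration 3: idx = 6, val = 48
Loop ends.

Final answer: 48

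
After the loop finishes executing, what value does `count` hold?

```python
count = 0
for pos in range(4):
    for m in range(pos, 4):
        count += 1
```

Let's trace through this code step by step.

Initialize: count = 0
Entering loop: for pos in range(4):
After iteration 1: pos = 0, count = 4
After iteration 2: pos = 1, count = 7
After iteration 3: pos = 2, count = 9
After iteration 4: pos = 3, count = 10
Loop ends.

Final answer: 10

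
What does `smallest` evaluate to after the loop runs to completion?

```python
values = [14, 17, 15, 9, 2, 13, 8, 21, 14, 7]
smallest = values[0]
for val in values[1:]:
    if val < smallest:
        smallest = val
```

Let's trace through this code step by step.

Initialize: values = [14, 17, 15, 9, 2, 13, 8, 21, 14, 7]
Initialize: smallest = 14
Entering loop: for val in values[1:]:
After iteration 1: val = 17, smallest = 14
After iteration 2: val = 15, smallest = 14
After iteration 3: val = 9, smallest = 9
After iteration 4: val = 2, smallest = 2
After iteration 5: val = 13, smallest = 2
After iteration 6: val = 8, smallest = 2
After iteration 7: val = 21, smallest = 2
After iteration 8: val = 14, smallest = 2
After iteration 9: val = 7, smallest = 2
Loop ends.

Final answer: 2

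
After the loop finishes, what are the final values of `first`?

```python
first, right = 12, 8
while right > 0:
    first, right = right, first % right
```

Let's trace through this code step by step.

Initialize: first = 12
Initialize: right = 8
Entering loop: while right > 0:
After iteration 1: first = 8, right = 4
After iteration 2: first = 4, right = 0
Loop ends.

Final answer: 4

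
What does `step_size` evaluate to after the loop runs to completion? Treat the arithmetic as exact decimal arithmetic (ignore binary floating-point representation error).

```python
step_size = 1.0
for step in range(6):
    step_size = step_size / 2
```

Let's trace through this code step by step.

Initialize: step_size = 1.0
Entering loop: for step in range(6):
After iteration 1: step = 0, step_size = 0.5
After iteration 2: step = 1, step_size = 0.25
After iteration 3: step = 2, step_size = 0.125
After iteration 4: step = 3, step_size = 0.0625
After iteration 5: step = 4, step_size = 0.03125
After iteration 6: step = 5, step_size = 0.015625
Loop ends.

Final answer: 0.015625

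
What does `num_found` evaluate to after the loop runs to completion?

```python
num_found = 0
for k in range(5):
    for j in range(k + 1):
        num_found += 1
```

Let's trace through this code step by step.

Initialize: num_found = 0
Entering loop: for k in range(5):
After iteration 1: k = 0, num_found = 1, j = 0
After iteration 2: k = 1, num_found = 3, j = 1
After iteration 3: k = 2, num_found = 6, j = 2
After iteration 4: k = 3, num_found = 10, j = 3
After iteration 5: k = 4, num_found = 15, j = 4
Loop ends.

Final answer: 15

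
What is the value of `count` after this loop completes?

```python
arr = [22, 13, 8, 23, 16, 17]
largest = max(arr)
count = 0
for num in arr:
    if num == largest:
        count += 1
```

Let's trace through this code step by step.

Initialize: arr = [22, 13, 8, 23, 16, 17]
Initialize: largest = 23
Initialize: count = 0
Entering loop: for num in arr:
After iteration 1: num = 22, count = 0
After iteration 2: num = 13, count = 0
After iteration 3: num = 8, count = 0
After iteration 4: num = 23, count = 1
After iteration 5: num = 16, count = 1
After iteration 6: num = 17, count = 1
Loop ends.

Final answer: 1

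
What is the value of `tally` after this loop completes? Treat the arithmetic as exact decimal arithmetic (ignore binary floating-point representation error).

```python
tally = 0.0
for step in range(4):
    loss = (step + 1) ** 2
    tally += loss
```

Let's trace through this code step by step.

Initialize: tally = 0.0
Entering loop: for step in range(4):
After iteration 1: step = 0, tally = 1.0, loss = 1
After iteration 2: step = 1, tally = 5.0, loss = 4
After iteration 3: step = 2, tally = 14.0, loss = 9
After iteration 4: step = 3, tally = 30.0, loss = 16
Loop ends.

Final answer: 30.0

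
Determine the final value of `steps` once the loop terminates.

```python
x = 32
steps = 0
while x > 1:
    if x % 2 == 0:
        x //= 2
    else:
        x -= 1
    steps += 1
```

Let's trace through this code step by step.

Initialize: x = 32
Initialize: steps = 0
Entering loop: while x > 1:
After iteration 1: x = 16, steps = 1
After iteration 2: x = 8, steps = 2
After iteration 3: x = 4, steps = 3
After iteration 4: x = 2, steps = 4
After iteration 5: x = 1, steps = 5
Loop ends.

Final answer: 5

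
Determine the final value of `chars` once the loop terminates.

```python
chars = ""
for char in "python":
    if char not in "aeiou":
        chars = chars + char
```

Let's trace through this code step by step.

Initialize: chars = ''
Entering loop: for char in "python":
After iteration 1: char = 'p', chars = 'p'
After iteration 2: char = 'y', chars = 'py'
After iteration 3: char = 't', chars = 'pyt'
After iteration 4: char = 'h', chars = 'pyth'
After iteration 5: char = 'o', chars = 'pyth'
After iteration 6: char = 'n', chars = 'pythn'
Loop ends.

Final answer: 'pythn'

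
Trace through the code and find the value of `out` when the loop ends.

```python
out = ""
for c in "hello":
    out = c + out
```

Let's trace through this code step by step.

Initialize: out = ''
Entering loop: for c in "hello":
After iteration 1: c = 'h', out = 'h'
After iteration 2: c = 'e', out = 'eh'
After iteration 3: c = 'l', out = 'leh'
After iteration 4: c = 'l', out = 'lleh'
After iteration 5: c = 'o', out = 'olleh'
Loop ends.

Final answer: 'olleh'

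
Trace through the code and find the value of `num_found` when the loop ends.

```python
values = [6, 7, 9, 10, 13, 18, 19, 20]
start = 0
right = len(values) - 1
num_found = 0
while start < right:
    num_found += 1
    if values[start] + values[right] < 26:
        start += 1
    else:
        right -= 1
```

Let's trace through this code step by step.

Initialize: values = [6, 7, 9, 10, 13, 18, 19, 20]
Initialize: start = 0
Initialize: right = 7
Initialize: num_found = 0
Entering loop: while start < right:
After iteration 1: start = 0, right = 6, num_found = 1
After iteration 2: start = 1, right = 6, num_found = 2
After iteration 3: start = 1, right = 5, num_found = 3
After iteration 4: start = 2, right = 5, num_found = 4
After iteration 5: start = 2, right = 4, num_found = 5
After iteration 6: start = 3, right = 4, num_found = 6
After iteration 7: start = 4, right = 4, num_found = 7
Loop ends.

Final answer: 7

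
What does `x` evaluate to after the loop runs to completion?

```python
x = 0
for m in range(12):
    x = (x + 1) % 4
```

Let's trace through this code step by step.

Initialize: x = 0
Entering loop: for m in range(12):
After iteration 1: m = 0, x = 1
After iteration 2: m = 1, x = 2
After iteration 3: m = 2, x = 3
After iteration 4: m = 3, x = 0
After iteration 5: m = 4, x = 1
After iteration 6: m = 5, x = 2
After iteration 7: m = 6, x = 3
After iteration 8: m = 7, x = 0
After iteration 9: m = 8, x = 1
After iteration 10: m = 9, x = 2
After iteration 11: m = 10, x = 3
After iteration 12: m = 11, x = 0
Loop ends.

Final answer: 0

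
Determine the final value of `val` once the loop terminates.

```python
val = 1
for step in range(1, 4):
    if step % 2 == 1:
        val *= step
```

Let's trace through this code step by step.

Initialize: val = 1
Entering loop: for step in range(1, 4):
After iteration 1: step = 1, val = 1
After iteration 2: step = 2, val = 1
After iteration 3: step = 3, val = 3
Loop ends.

Final answer: 3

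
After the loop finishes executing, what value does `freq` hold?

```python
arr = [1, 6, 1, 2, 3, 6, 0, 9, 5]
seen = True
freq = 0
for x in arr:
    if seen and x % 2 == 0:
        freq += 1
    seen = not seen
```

Let's trace through this code step by step.

Initialize: arr = [1, 6, 1, 2, 3, 6, 0, 9, 5]
Initialize: seen = True
Initialize: freq = 0
Entering loop: for x in arr:
After iteration 1: x = 1, seen = False, freq = 0
After iteration 2: x = 6, seen = True, freq = 0
After iteration 3: x = 1, seen = False, freq = 0
After iteration 4: x = 2, seen = True, freq = 0
After iteration 5: x = 3, seen = False, freq = 0
After iteration 6: x = 6, seen = True, freq = 0
After iteration 7: x = 0, seen = False, freq = 1
After iteration 8: x = 9, seen = True, freq = 1
After iteration 9: x = 5, seen = False, freq = 1
Loop ends.

Final answer: 1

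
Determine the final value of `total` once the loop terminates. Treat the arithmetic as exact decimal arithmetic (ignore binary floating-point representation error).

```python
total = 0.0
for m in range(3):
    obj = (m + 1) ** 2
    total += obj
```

Let's trace through this code step by step.

Initialize: total = 0.0
Entering loop: for m in range(3):
After iteration 1: m = 0, total = 1.0, obj = 1
After iteration 2: m = 1, total = 5.0, obj = 4
After iteration 3: m = 2, total = 14.0, obj = 9
Loop ends.

Final answer: 14.0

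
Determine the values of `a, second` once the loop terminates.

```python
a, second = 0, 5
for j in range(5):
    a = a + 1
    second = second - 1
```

Let's trace through this code step by step.

Initialize: a = 0
Initialize: second = 5
Entering loop: for j in range(5):
After iteration 1: j = 0, a = 1, second = 4
After iteration 2: j = 1, a = 2, second = 3
After iteration 3: j = 2, a = 3, second = 2
After iteration 4: j = 3, a = 4, second = 1
After iteration 5: j = 4, a = 5, second = 0
Loop ends.

Final answer: 5, 0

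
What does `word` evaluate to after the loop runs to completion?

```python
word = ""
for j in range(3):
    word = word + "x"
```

Let's trace through this code step by step.

Initialize: word = ''
Entering loop: for j in range(3):
After iteration 1: j = 0, word = 'x'
After iteration 2: j = 1, word = 'xx'
After iteration 3: j = 2, word = 'xxx'
Loop ends.

Final answer: 'xxx'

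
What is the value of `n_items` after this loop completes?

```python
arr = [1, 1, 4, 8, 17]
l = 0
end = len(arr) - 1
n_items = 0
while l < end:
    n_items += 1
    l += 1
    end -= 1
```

Let's trace through this code step by step.

Initialize: arr = [1, 1, 4, 8, 17]
Initialize: l = 0
Initialize: end = 4
Initialize: n_items = 0
Entering loop: while l < end:
After iteration 1: l = 1, end = 3, n_items = 1
After iteration 2: l = 2, end = 2, n_items = 2
Loop ends.

Final answer: 2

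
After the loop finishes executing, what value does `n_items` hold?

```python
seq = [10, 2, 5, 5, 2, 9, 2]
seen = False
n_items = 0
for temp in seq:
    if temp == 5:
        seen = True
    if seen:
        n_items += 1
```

Let's trace through this code step by step.

Initialize: seq = [10, 2, 5, 5, 2, 9, 2]
Initialize: seen = False
Initialize: n_items = 0
Entering loop: for temp in seq:
After iteration 1: temp = 10, seen = False, n_items = 0
After iteration 2: temp = 2, seen = False, n_items = 0
After iteration 3: temp = 5, seen = True, n_items = 1
After iteration 4: temp = 5, seen = True, n_items = 2
After iteration 5: temp = 2, seen = True, n_items = 3
After iteration 6: temp = 9, seen = True, n_items = 4
After iteration 7: temp = 2, seen = True, n_items = 5
Loop ends.

Final answer: 5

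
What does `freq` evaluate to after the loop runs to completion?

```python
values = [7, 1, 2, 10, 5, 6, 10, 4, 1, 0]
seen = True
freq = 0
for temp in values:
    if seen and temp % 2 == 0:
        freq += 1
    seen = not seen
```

Let's trace through this code step by step.

Initialize: values = [7, 1, 2, 10, 5, 6, 10, 4, 1, 0]
Initialize: seen = True
Initialize: freq = 0
Entering loop: for temp in values:
After iteration 1: temp = 7, seen = False, freq = 0
After iteration 2: temp = 1, seen = True, freq = 0
After iteration 3: temp = 2, seen = False, freq = 1
After iteration 4: temp = 10, seen = True, freq = 1
After iteration 5: temp = 5, seen = False, freq = 1
After iteration 6: temp = 6, seen = True, freq = 1
After iteration 7: temp = 10, seen = False, freq = 2
After iteration 8: temp = 4, seen = True, freq = 2
After iteration 9: temp = 1, seen = False, freq = 2
After iteration 10: temp = 0, seen = True, freq = 2
Loop ends.

Final answer: 2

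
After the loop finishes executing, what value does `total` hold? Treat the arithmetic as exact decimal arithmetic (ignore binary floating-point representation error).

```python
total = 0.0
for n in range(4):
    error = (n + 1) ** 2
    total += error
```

Let's trace through this code step by step.

Initialize: total = 0.0
Entering loop: for n in range(4):
After iteration 1: n = 0, total = 1.0, error = 1
After iteration 2: n = 1, total = 5.0, error = 4
After iteration 3: n = 2, total = 14.0, error = 9
After iteration 4: n = 3, total = 30.0, error = 16
Loop ends.

Final answer: 30.0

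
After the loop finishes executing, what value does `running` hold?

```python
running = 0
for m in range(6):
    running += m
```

Let's trace through this code step by step.

Initialize: running = 0
Entering loop: for m in range(6):
After iteration 1: m = 0, running = 0
After iteration 2: m = 1, running = 1
After iteration 3: m = 2, running = 3
After iteration 4: m = 3, running = 6
After iteration 5: m = 4, running = 10
After iteration 6: m = 5, running = 15
Loop ends.

Final answer: 15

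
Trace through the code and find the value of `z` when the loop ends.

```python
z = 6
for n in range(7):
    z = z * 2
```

Let's trace through this code step by step.

Initialize: z = 6
Entering loop: for n in range(7):
After iteration 1: n = 0, z = 12
After iteration 2: n = 1, z = 24
After iteration 3: n = 2, z = 48
After iteration 4: n = 3, z = 96
After iteration 5: n = 4, z = 192
After iteration 6: n = 5, z = 384
After iteration 7: n = 6, z = 768
Loop ends.

Final answer: 768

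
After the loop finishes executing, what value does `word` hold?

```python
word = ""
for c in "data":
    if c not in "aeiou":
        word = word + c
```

Let's trace through this code step by step.

Initialize: word = ''
Entering loop: for c in "data":
After iteration 1: c = 'd', word = 'd'
After iteration 2: c = 'a', word = 'd'
After iteration 3: c = 't', word = 'dt'
After iteration 4: c = 'a', word = 'dt'
Loop ends.

Final answer: 'dt'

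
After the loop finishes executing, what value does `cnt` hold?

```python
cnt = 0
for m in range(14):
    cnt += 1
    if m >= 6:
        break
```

Let's trace through this code step by step.

Initialize: cnt = 0
Entering loop: for m in range(14):
After iteration 1: m = 0, cnt = 1
After iteration 2: m = 1, cnt = 2
After iteration 3: m = 2, cnt = 3
After iteration 4: m = 3, cnt = 4
After iteration 5: m = 4, cnt = 5
After iteration 6: m = 5, cnt = 6
After iteration 7: m = 6, cnt = 7
Loop ends.

Final answer: 7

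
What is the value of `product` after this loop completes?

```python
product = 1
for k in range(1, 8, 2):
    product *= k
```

Let's trace through this code step by step.

Initialize: product = 1
Entering loop: for k in range(1, 8, 2):
After iteration 1: k = 1, product = 1
After iteration 2: k = 3, product = 3
After iteration 3: k = 5, product = 15
After iteration 4: k = 7, product = 105
Loop ends.

Final answer: 105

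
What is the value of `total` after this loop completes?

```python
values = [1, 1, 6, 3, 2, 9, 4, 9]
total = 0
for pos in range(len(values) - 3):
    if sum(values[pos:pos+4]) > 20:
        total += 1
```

Let's trace through this code step by step.

Initialize: values = [1, 1, 6, 3, 2, 9, 4, 9]
Initialize: total = 0
Entering loop: for pos in range(len(values) - 3):
After iteration 1: pos = 0, total = 0
After iteration 2: pos = 1, total = 0
After iteration 3: pos = 2, total = 0
After iteration 4: pos = 3, total = 0
After iteration 5: pos = 4, total = 1
Loop ends.

Final answer: 1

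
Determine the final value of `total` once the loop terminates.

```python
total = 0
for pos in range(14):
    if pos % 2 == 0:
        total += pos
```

Let's trace through this code step by step.

Initialize: total = 0
Entering loop: for pos in range(14):
After iteration 1: pos = 0, total = 0
After iteration 2: pos = 1, total = 0
After iteration 3: pos = 2, total = 2
After iteration 4: pos = 3, total = 2
After iteration 5: pos = 4, total = 6
After iteration 6: pos = 5, total = 6
After iteration 7: pos = 6, total = 12
After iteration 8: pos = 7, total = 12
After iteration 9: pos = 8, total = 20
After iteration 10: pos = 9, total = 20
After iteration 11: pos = 10, total = 30
After iteration 12: pos = 11, total = 30
After iteration 13: pos = 12, total = 42
After iteration 14: pos = 13, total = 42
Loop ends.

Final answer: 42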